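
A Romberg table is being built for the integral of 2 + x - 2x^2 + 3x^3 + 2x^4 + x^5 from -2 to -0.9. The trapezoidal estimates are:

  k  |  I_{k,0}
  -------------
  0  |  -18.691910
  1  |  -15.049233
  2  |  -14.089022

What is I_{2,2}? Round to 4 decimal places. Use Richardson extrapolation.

-13.7645

I_{1,1} = -15.049233 + (-15.049233 − (-18.691910))/3 = -13.835007
I_{2,1} = -14.089022 + (-14.089022 − (-15.049233))/3 = -13.768952
I_{2,2} = -13.768952 + (-13.768952 − (-13.835007))/15 = -13.764548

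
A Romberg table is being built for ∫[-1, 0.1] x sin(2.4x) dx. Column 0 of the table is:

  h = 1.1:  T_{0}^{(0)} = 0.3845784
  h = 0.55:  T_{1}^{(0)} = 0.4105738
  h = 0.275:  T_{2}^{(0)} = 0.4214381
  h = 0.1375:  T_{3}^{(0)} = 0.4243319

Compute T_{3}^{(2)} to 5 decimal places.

Richardson extrapolation on the trapezoidal column (denominator 4−1=3):
T_{2}^{(1)} = (4·0.4214381 − 0.4105738) / 3 = 0.4250595
T_{3}^{(1)} = 0.4243319 + (0.4243319 − 0.4214381)/3 = 0.4252965
T_{3}^{(2)} = (16·0.4252965 − 0.4250595) / 15 = 0.4253123

0.42531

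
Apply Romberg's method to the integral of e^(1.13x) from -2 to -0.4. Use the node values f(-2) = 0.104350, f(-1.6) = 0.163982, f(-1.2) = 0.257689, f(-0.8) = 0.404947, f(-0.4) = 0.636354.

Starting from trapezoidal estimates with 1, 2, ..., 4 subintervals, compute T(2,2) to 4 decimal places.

T(0,0) (trapezoid, 1 panel, h=1.6000): 0.592563
T(1,0) (trapezoid, 2 panels, h=0.8000): 0.502433
T(2,0) (trapezoid, 4 panels, h=0.4000): 0.478788
T(1,1) = 0.502433 + (0.502433 − 0.592563)/3 = 0.472390
T(2,1) = 0.478788 + (0.478788 − 0.502433)/3 = 0.470906
T(2,2) = 0.470906 + (0.470906 − 0.472390)/15 = 0.470807

0.4708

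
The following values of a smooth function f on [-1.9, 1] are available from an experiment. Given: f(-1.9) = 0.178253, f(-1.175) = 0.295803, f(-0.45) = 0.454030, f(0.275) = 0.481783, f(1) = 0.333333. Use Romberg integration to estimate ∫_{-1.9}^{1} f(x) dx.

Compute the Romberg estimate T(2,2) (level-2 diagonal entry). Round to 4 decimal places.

T(0,0) (trapezoid, 1 panel, h=2.9000): 0.741800
T(1,0) (trapezoid, 2 panels, h=1.4500): 1.029243
T(2,0) (trapezoid, 4 panels, h=0.7250): 1.078372
T(1,1) = 1.029243 + (1.029243 − 0.741800)/3 = 1.125057
T(2,1) = 1.078372 + (1.078372 − 1.029243)/3 = 1.094748
T(2,2) = 1.094748 + (1.094748 − 1.125057)/15 = 1.092727

1.0927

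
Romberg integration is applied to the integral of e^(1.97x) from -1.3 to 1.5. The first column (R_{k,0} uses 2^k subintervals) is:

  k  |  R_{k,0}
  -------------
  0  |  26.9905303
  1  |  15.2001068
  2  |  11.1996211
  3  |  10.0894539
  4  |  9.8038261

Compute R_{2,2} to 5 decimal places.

Richardson extrapolation on the trapezoidal column (denominator 4−1=3):
R_{1,1} = (4·15.2001068 − 26.9905303) / 3 = 11.2699656
R_{2,1} = 11.1996211 + (11.1996211 − 15.2001068)/3 = 9.8661259
R_{2,2} = (16·9.8661259 − 11.2699656) / 15 = 9.7725366

9.77254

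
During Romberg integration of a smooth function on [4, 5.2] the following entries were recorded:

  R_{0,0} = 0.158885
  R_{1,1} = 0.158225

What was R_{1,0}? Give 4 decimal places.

From R_{1,1} = (4·R_{1,0} − R_{0,0})/3, solve for R_{1,0}:
4·R_{1,0} = 3·0.158225 + 0.158885 = 0.633560
R_{1,0} = 0.158390

0.1584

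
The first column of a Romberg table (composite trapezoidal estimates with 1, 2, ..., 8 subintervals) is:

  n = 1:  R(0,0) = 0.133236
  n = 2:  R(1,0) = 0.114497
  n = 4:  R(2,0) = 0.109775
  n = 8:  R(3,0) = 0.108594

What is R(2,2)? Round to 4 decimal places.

Richardson extrapolation on the trapezoidal column (denominator 4−1=3):
R(1,1) = (4·0.114497 − 0.133236) / 3 = 0.108251
R(2,1) = 0.109775 + (0.109775 − 0.114497)/3 = 0.108201
R(2,2) = 0.108201 + (0.108201 − 0.108251)/15 = 0.108198

0.1082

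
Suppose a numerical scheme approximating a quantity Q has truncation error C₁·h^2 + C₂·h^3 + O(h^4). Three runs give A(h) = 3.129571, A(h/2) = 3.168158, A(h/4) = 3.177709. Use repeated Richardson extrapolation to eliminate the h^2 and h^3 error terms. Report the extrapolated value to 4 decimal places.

First eliminate the h^2 term (factor 2^2 = 4):
  B₁ = (4·3.168158 − 3.129571)/3 = 3.181020
  B₂ = (4·3.177709 − 3.168158)/3 = 3.180893
Then eliminate the h^3 term (factor 2^3 = 8):
  (8·3.180893 − 3.181020)/7 = 3.180875

3.1809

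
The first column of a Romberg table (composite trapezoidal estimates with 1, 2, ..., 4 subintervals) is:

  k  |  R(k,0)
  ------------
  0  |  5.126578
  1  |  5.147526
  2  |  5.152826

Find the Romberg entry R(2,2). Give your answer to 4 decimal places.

5.1546

R(1,1) = 5.147526 + (5.147526 − 5.126578)/3 = 5.154509
R(2,1) = 5.152826 + (5.152826 − 5.147526)/3 = 5.154593
R(2,2) = 5.154593 + (5.154593 − 5.154509)/15 = 5.154599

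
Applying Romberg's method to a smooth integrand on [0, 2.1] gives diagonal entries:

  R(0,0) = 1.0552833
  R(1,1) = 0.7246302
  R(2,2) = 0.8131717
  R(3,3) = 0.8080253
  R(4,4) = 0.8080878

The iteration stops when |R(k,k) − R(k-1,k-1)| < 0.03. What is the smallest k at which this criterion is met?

|R(1,1) − R(0,0)| = 0.3306531 ≥ 0.03
|R(2,2) − R(1,1)| = 0.0885415 ≥ 0.03
|R(3,3) − R(2,2)| = 0.0051464 < 0.03

k = 3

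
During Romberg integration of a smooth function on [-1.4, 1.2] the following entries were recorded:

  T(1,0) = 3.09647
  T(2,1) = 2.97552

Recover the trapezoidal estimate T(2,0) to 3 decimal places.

From T(2,1) = (4·T(2,0) − T(1,0))/3, solve for T(2,0):
4·T(2,0) = 3·2.97552 + 3.09647 = 12.02303
T(2,0) = 3.00576

3.006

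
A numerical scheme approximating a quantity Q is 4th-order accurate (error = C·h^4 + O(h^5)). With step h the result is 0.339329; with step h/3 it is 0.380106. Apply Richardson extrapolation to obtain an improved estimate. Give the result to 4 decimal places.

0.3806

The leading error scales as h^4; refining by a factor of 3 reduces it by 3^4 = 81.
Extrapolated value = (81·A(h/3) − A(h)) / (81 − 1)
= (81·0.380106 − 0.339329) / 80
= 30.449257 / 80 = 0.380616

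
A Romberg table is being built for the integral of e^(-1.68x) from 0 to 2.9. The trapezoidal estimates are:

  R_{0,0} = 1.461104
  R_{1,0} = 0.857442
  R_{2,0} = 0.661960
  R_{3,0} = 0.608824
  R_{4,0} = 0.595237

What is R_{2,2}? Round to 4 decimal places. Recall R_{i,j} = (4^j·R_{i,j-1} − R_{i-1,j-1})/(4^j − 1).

Richardson extrapolation on the trapezoidal column (denominator 4−1=3):
R_{1,1} = 0.857442 + (0.857442 − 1.461104)/3 = 0.656221
R_{2,1} = 0.661960 + (0.661960 − 0.857442)/3 = 0.596799
R_{2,2} = 0.596799 + (0.596799 − 0.656221)/15 = 0.592838
(Column j=1 coincides with Simpson's rule on the same nodes.)

0.5928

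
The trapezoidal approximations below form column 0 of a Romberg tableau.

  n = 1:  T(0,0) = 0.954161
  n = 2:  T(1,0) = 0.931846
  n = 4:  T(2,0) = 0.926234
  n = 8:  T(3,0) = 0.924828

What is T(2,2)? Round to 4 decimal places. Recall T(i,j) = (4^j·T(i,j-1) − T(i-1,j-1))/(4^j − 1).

0.9244

Richardson extrapolation on the trapezoidal column (denominator 4−1=3):
T(1,1) = 0.931846 + (0.931846 − 0.954161)/3 = 0.924408
T(2,1) = (4·0.926234 − 0.931846) / 3 = 0.924363
T(2,2) = 0.924363 + (0.924363 − 0.924408)/15 = 0.924360
(Column j=1 coincides with Simpson's rule on the same nodes.)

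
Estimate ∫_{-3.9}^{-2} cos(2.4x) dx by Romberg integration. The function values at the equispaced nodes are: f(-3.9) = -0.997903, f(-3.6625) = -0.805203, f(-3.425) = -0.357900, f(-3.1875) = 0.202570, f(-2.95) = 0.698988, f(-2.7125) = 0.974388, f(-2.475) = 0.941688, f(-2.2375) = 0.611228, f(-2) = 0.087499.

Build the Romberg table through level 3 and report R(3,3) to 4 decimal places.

0.4421

R(0,0) (trapezoid, 1 panel, h=1.9000): -0.864884
R(1,0) (trapezoid, 2 panels, h=0.9500): 0.231597
R(2,0) (trapezoid, 4 panels, h=0.4750): 0.393098
R(3,0) (trapezoid, 8 panels, h=0.2375): 0.430007
R(1,1) = 0.231597 + (0.231597 − (-0.864884))/3 = 0.597091
R(2,1) = 0.393098 + (0.393098 − 0.231597)/3 = 0.446932
R(3,1) = 0.430007 + (0.430007 − 0.393098)/3 = 0.442310
R(2,2) = 0.446932 + (0.446932 − 0.597091)/15 = 0.436921
R(3,2) = 0.442310 + (0.442310 − 0.446932)/15 = 0.442002
R(3,3) = 0.442002 + (0.442002 − 0.436921)/63 = 0.442083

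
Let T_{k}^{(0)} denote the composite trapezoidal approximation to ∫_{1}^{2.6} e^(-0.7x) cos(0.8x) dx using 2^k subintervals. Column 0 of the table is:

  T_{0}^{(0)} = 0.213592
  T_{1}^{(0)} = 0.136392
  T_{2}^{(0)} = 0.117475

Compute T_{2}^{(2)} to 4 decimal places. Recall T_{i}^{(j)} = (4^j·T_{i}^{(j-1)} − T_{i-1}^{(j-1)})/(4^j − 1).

0.1112

T_{1}^{(1)} = (4·0.136392 − 0.213592) / 3 = 0.110659
T_{2}^{(1)} = 0.117475 + (0.117475 − 0.136392)/3 = 0.111169
T_{2}^{(2)} = 0.111169 + (0.111169 − 0.110659)/15 = 0.111203
(Column j=1 coincides with Simpson's rule on the same nodes.)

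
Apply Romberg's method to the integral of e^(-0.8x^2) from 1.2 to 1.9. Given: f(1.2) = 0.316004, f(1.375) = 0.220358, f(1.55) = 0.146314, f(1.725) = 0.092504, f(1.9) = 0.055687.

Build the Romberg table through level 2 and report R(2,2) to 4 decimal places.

0.1118

R(0,0) (trapezoid, 1 panel, h=0.7000): 0.130092
R(1,0) (trapezoid, 2 panels, h=0.3500): 0.116256
R(2,0) (trapezoid, 4 panels, h=0.1750): 0.112879
R(1,1) = 0.116256 + (0.116256 − 0.130092)/3 = 0.111644
R(2,1) = 0.112879 + (0.112879 − 0.116256)/3 = 0.111753
R(2,2) = 0.111753 + (0.111753 − 0.111644)/15 = 0.111760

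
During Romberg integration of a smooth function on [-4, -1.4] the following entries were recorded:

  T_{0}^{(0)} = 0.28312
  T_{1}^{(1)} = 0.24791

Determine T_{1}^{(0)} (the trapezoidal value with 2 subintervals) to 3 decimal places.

0.257

From T_{1}^{(1)} = (4·T_{1}^{(0)} − T_{0}^{(0)})/3, solve for T_{1}^{(0)}:
4·T_{1}^{(0)} = 3·0.24791 + 0.28312 = 1.02685
T_{1}^{(0)} = 0.25671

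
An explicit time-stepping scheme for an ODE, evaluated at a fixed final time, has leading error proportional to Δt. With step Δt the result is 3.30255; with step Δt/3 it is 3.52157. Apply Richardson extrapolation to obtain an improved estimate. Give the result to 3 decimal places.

3.631

The leading error scales as Δt; refining by a factor of 3 reduces it by 3^1 = 3.
Extrapolated value = (3·A(Δt/3) − A(Δt)) / (3 − 1)
= (3·3.52157 − 3.30255) / 2
= 7.26216 / 2 = 3.63108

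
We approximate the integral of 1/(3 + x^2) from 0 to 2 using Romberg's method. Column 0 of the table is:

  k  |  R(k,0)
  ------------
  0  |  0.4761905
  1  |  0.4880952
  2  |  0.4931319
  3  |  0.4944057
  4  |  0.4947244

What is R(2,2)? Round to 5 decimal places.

Richardson extrapolation on the trapezoidal column (denominator 4−1=3):
R(1,1) = 0.4880952 + (0.4880952 − 0.4761905)/3 = 0.4920634
R(2,1) = 0.4931319 + (0.4931319 − 0.4880952)/3 = 0.4948108
R(2,2) = (16·0.4948108 − 0.4920634) / 15 = 0.4949940

0.49499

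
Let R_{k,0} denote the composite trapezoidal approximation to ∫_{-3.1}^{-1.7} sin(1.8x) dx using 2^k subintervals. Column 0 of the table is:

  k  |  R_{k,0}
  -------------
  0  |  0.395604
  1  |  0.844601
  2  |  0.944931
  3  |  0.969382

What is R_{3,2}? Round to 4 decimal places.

0.9775

R_{2,1} = 0.944931 + (0.944931 − 0.844601)/3 = 0.978374
R_{3,1} = (4·0.969382 − 0.944931) / 3 = 0.977532
R_{3,2} = 0.977532 + (0.977532 − 0.978374)/15 = 0.977476
(Column j=1 coincides with Simpson's rule on the same nodes.)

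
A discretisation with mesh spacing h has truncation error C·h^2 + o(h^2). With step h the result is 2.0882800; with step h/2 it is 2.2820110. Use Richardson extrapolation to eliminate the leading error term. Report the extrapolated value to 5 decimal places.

The leading error scales as h^2; refining by a factor of 2 reduces it by 2^2 = 4.
Extrapolated value = (4·A(h/2) − A(h)) / (4 − 1)
= (4·2.2820110 − 2.0882800) / 3
= 7.0397640 / 3 = 2.3465880

2.34659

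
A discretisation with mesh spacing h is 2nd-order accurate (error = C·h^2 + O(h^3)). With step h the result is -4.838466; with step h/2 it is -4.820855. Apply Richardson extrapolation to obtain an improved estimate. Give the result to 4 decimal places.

-4.8150

The leading error scales as h^2; refining by a factor of 2 reduces it by 2^2 = 4.
Extrapolated value = (4·A(h/2) − A(h)) / (4 − 1)
= (4·(-4.820855) − (-4.838466)) / 3
= -14.444954 / 3 = -4.814985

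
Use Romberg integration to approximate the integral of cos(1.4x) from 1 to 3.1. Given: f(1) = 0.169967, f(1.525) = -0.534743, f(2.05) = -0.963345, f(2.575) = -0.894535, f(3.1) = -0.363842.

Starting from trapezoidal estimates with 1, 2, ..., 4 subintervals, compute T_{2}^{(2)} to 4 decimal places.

-1.3686

T_{0}^{(0)} (trapezoid, 1 panel, h=2.1000): -0.203569
T_{1}^{(0)} (trapezoid, 2 panels, h=1.0500): -1.113297
T_{2}^{(0)} (trapezoid, 4 panels, h=0.5250): -1.307019
T_{1}^{(1)} = -1.113297 + (-1.113297 − (-0.203569))/3 = -1.416540
T_{2}^{(1)} = -1.307019 + (-1.307019 − (-1.113297))/3 = -1.371593
T_{2}^{(2)} = -1.371593 + (-1.371593 − (-1.416540))/15 = -1.368597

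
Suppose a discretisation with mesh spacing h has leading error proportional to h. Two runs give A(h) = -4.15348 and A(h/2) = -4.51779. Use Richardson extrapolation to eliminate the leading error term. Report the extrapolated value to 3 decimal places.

The leading error scales as h; refining by a factor of 2 reduces it by 2^1 = 2.
Extrapolated value = (2·A(h/2) − A(h)) / (2 − 1)
= (2·(-4.51779) − (-4.15348)) / 1
= -4.88210 / 1 = -4.88210

-4.882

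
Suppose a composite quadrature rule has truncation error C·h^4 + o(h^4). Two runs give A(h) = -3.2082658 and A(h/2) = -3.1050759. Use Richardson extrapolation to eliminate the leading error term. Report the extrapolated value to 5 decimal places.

-3.09820

Extrapolated value = (16·A(h/2) − A(h)) / (16 − 1)
= (16·(-3.1050759) − (-3.2082658)) / 15
= -46.4729486 / 15 = -3.0981966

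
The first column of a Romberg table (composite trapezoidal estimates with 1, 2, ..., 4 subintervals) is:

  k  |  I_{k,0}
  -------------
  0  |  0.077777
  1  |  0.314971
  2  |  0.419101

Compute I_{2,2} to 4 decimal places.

Richardson extrapolation on the trapezoidal column (denominator 4−1=3):
I_{1,1} = 0.314971 + (0.314971 − 0.077777)/3 = 0.394036
I_{2,1} = (4·0.419101 − 0.314971) / 3 = 0.453811
I_{2,2} = 0.453811 + (0.453811 − 0.394036)/15 = 0.457796

0.4578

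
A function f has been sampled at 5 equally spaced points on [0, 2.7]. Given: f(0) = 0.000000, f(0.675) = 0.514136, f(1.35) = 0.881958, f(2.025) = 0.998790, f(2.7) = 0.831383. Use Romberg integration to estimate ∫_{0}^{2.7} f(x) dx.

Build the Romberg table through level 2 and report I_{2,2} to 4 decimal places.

I_{0,0} (trapezoid, 1 panel, h=2.7000): 1.122367
I_{1,0} (trapezoid, 2 panels, h=1.3500): 1.751827
I_{2,0} (trapezoid, 4 panels, h=0.6750): 1.897138
I_{1,1} = 1.751827 + (1.751827 − 1.122367)/3 = 1.961647
I_{2,1} = 1.897138 + (1.897138 − 1.751827)/3 = 1.945575
I_{2,2} = 1.945575 + (1.945575 − 1.961647)/15 = 1.944504

1.9445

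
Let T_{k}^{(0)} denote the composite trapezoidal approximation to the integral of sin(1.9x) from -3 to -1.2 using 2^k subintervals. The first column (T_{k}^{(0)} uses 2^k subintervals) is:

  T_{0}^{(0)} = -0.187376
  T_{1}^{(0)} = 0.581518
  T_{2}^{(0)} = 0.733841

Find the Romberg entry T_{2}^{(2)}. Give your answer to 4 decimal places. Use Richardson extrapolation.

Richardson extrapolation on the trapezoidal column (denominator 4−1=3):
T_{1}^{(1)} = 0.581518 + (0.581518 − (-0.187376))/3 = 0.837816
T_{2}^{(1)} = 0.733841 + (0.733841 − 0.581518)/3 = 0.784615
T_{2}^{(2)} = (16·0.784615 − 0.837816) / 15 = 0.781068

0.7811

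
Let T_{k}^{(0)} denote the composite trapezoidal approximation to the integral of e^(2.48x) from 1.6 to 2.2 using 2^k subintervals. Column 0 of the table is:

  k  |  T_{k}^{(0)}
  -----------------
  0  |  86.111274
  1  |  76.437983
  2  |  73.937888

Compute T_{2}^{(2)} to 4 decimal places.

T_{1}^{(1)} = 76.437983 + (76.437983 − 86.111274)/3 = 73.213553
T_{2}^{(1)} = (4·73.937888 − 76.437983) / 3 = 73.104523
T_{2}^{(2)} = (16·73.104523 − 73.213553) / 15 = 73.097254

73.0973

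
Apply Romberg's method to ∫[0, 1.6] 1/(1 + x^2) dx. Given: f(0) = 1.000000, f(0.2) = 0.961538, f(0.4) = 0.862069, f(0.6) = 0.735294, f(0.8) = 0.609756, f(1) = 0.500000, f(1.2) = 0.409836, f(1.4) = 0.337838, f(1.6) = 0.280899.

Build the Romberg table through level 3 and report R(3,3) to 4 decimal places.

1.0122

R(0,0) (trapezoid, 1 panel, h=1.6000): 1.024719
R(1,0) (trapezoid, 2 panels, h=0.8000): 1.000164
R(2,0) (trapezoid, 4 panels, h=0.4000): 1.008844
R(3,0) (trapezoid, 8 panels, h=0.2000): 1.011356
R(1,1) = 1.000164 + (1.000164 − 1.024719)/3 = 0.991979
R(2,1) = 1.008844 + (1.008844 − 1.000164)/3 = 1.011737
R(3,1) = 1.011356 + (1.011356 − 1.008844)/3 = 1.012193
R(2,2) = 1.011737 + (1.011737 − 0.991979)/15 = 1.013054
R(3,2) = 1.012193 + (1.012193 − 1.011737)/15 = 1.012223
R(3,3) = 1.012223 + (1.012223 − 1.013054)/63 = 1.012210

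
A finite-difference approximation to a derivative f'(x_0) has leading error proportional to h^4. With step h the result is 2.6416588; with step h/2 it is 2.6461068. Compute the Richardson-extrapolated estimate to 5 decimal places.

2.64640

Extrapolated value = (16·A(h/2) − A(h)) / (16 − 1)
= (16·2.6461068 − 2.6416588) / 15
= 39.6960500 / 15 = 2.6464033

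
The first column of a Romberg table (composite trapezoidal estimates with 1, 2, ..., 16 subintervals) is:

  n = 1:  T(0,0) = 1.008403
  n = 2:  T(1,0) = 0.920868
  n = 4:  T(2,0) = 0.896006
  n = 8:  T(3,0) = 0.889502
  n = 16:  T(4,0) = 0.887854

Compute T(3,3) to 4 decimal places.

0.8873

T(1,1) = 0.920868 + (0.920868 − 1.008403)/3 = 0.891690
T(2,1) = 0.896006 + (0.896006 − 0.920868)/3 = 0.887719
T(3,1) = 0.889502 + (0.889502 − 0.896006)/3 = 0.887334
T(2,2) = (16·0.887719 − 0.891690) / 15 = 0.887454
T(3,2) = (16·0.887334 − 0.887719) / 15 = 0.887308
T(3,3) = (64·0.887308 − 0.887454) / 63 = 0.887306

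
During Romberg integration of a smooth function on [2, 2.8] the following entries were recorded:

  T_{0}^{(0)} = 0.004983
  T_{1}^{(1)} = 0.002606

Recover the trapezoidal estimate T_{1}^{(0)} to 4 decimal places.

0.0032

From T_{1}^{(1)} = (4·T_{1}^{(0)} − T_{0}^{(0)})/3, solve for T_{1}^{(0)}:
4·T_{1}^{(0)} = 3·0.002606 + 0.004983 = 0.012801
T_{1}^{(0)} = 0.003200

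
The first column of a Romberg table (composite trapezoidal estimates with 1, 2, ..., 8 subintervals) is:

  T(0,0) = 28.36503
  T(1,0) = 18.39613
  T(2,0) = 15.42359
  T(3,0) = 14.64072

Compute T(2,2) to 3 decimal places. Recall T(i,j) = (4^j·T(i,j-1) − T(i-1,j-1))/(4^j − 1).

14.390

Richardson extrapolation on the trapezoidal column (denominator 4−1=3):
T(1,1) = (4·18.39613 − 28.36503) / 3 = 15.07316
T(2,1) = (4·15.42359 − 18.39613) / 3 = 14.43274
T(2,2) = (16·14.43274 − 15.07316) / 15 = 14.39005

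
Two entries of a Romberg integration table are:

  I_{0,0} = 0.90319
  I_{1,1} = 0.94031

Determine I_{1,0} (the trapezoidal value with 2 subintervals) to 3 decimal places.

0.931

From I_{1,1} = (4·I_{1,0} − I_{0,0})/3, solve for I_{1,0}:
4·I_{1,0} = 3·0.94031 + 0.90319 = 3.72412
I_{1,0} = 0.93103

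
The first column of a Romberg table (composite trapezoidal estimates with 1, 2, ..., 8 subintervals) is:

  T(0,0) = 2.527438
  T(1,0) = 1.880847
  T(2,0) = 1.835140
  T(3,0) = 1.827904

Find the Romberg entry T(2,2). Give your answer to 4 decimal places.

1.8302

T(1,1) = 1.880847 + (1.880847 − 2.527438)/3 = 1.665317
T(2,1) = 1.835140 + (1.835140 − 1.880847)/3 = 1.819904
T(2,2) = (16·1.819904 − 1.665317) / 15 = 1.830210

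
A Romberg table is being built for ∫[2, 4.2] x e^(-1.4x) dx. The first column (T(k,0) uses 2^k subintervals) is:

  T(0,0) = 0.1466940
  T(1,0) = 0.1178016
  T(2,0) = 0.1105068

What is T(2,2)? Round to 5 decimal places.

Richardson extrapolation on the trapezoidal column (denominator 4−1=3):
T(1,1) = (4·0.1178016 − 0.1466940) / 3 = 0.1081708
T(2,1) = 0.1105068 + (0.1105068 − 0.1178016)/3 = 0.1080752
T(2,2) = 0.1080752 + (0.1080752 − 0.1081708)/15 = 0.1080688
(Column j=1 coincides with Simpson's rule on the same nodes.)

0.10807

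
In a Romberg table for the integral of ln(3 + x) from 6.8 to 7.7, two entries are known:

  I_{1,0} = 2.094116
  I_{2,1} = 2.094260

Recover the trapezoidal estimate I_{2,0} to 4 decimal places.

2.0942

From I_{2,1} = (4·I_{2,0} − I_{1,0})/3, solve for I_{2,0}:
4·I_{2,0} = 3·2.094260 + 2.094116 = 8.376896
I_{2,0} = 2.094224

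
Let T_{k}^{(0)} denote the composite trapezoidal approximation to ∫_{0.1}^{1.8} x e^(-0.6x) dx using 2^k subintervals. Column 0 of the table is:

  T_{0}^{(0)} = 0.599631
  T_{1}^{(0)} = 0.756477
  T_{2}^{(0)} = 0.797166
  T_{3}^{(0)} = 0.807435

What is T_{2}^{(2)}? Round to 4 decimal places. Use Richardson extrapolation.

Richardson extrapolation on the trapezoidal column (denominator 4−1=3):
T_{1}^{(1)} = (4·0.756477 − 0.599631) / 3 = 0.808759
T_{2}^{(1)} = (4·0.797166 − 0.756477) / 3 = 0.810729
T_{2}^{(2)} = 0.810729 + (0.810729 − 0.808759)/15 = 0.810860

0.8109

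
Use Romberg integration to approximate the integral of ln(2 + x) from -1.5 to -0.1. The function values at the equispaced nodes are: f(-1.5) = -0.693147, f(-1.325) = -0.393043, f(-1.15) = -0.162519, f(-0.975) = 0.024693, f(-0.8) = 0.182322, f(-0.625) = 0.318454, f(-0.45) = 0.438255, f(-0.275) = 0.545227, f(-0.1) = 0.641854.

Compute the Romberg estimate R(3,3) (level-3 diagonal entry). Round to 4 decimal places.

R(0,0) (trapezoid, 1 panel, h=1.4000): -0.035905
R(1,0) (trapezoid, 2 panels, h=0.7000): 0.109673
R(2,0) (trapezoid, 4 panels, h=0.3500): 0.151344
R(3,0) (trapezoid, 8 panels, h=0.1750): 0.162355
R(1,1) = 0.109673 + (0.109673 − (-0.035905))/3 = 0.158199
R(2,1) = 0.151344 + (0.151344 − 0.109673)/3 = 0.165234
R(3,1) = 0.162355 + (0.162355 − 0.151344)/3 = 0.166025
R(2,2) = 0.165234 + (0.165234 − 0.158199)/15 = 0.165703
R(3,2) = 0.166025 + (0.166025 − 0.165234)/15 = 0.166078
R(3,3) = 0.166078 + (0.166078 − 0.165703)/63 = 0.166084

0.1661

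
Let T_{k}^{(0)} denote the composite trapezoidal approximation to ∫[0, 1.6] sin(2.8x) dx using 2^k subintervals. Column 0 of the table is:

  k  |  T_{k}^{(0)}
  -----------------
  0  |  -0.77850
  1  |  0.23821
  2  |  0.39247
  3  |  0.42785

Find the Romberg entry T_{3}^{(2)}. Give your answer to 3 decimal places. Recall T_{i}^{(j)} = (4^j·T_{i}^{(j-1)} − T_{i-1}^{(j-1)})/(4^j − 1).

Richardson extrapolation on the trapezoidal column (denominator 4−1=3):
T_{2}^{(1)} = 0.39247 + (0.39247 − 0.23821)/3 = 0.44389
T_{3}^{(1)} = 0.42785 + (0.42785 − 0.39247)/3 = 0.43964
T_{3}^{(2)} = 0.43964 + (0.43964 − 0.44389)/15 = 0.43936

0.439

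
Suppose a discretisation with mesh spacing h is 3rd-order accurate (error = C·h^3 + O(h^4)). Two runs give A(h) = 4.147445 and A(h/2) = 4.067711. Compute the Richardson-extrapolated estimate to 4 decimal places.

Extrapolated value = (8·A(h/2) − A(h)) / (8 − 1)
= (8·4.067711 − 4.147445) / 7
= 28.394243 / 7 = 4.056320

4.0563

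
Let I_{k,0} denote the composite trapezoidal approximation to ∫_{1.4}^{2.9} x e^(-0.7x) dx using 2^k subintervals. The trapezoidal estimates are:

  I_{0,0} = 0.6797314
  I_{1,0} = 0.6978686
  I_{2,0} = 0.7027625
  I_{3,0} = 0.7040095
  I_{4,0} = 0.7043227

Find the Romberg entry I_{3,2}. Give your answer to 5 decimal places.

0.70443

Richardson extrapolation on the trapezoidal column (denominator 4−1=3):
I_{2,1} = 0.7027625 + (0.7027625 − 0.6978686)/3 = 0.7043938
I_{3,1} = (4·0.7040095 − 0.7027625) / 3 = 0.7044252
I_{3,2} = 0.7044252 + (0.7044252 − 0.7043938)/15 = 0.7044273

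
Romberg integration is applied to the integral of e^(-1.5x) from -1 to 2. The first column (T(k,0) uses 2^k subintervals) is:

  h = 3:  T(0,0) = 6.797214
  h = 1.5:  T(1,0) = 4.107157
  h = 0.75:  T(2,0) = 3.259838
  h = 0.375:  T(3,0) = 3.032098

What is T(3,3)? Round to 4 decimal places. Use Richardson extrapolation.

2.9547

T(1,1) = (4·4.107157 − 6.797214) / 3 = 3.210471
T(2,1) = 3.259838 + (3.259838 − 4.107157)/3 = 2.977398
T(3,1) = (4·3.032098 − 3.259838) / 3 = 2.956185
T(2,2) = 2.977398 + (2.977398 − 3.210471)/15 = 2.961860
T(3,2) = (16·2.956185 − 2.977398) / 15 = 2.954771
T(3,3) = (64·2.954771 − 2.961860) / 63 = 2.954658
(Column j=1 coincides with Simpson's rule on the same nodes.)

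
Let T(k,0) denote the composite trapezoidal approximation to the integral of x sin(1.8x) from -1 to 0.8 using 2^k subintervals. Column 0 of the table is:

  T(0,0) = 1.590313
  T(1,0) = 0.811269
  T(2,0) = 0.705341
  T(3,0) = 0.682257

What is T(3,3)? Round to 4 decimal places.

0.6748

Richardson extrapolation on the trapezoidal column (denominator 4−1=3):
T(1,1) = (4·0.811269 − 1.590313) / 3 = 0.551588
T(2,1) = (4·0.705341 − 0.811269) / 3 = 0.670032
T(3,1) = 0.682257 + (0.682257 − 0.705341)/3 = 0.674562
T(2,2) = 0.670032 + (0.670032 − 0.551588)/15 = 0.677928
T(3,2) = 0.674562 + (0.674562 − 0.670032)/15 = 0.674864
T(3,3) = (64·0.674864 − 0.677928) / 63 = 0.674815
(Column j=1 coincides with Simpson's rule on the same nodes.)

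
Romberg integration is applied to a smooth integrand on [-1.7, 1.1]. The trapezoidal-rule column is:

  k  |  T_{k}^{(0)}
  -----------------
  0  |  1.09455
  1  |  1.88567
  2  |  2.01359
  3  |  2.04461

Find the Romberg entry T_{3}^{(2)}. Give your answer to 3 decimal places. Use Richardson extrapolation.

2.055

Richardson extrapolation on the trapezoidal column (denominator 4−1=3):
T_{2}^{(1)} = (4·2.01359 − 1.88567) / 3 = 2.05623
T_{3}^{(1)} = (4·2.04461 − 2.01359) / 3 = 2.05495
T_{3}^{(2)} = 2.05495 + (2.05495 − 2.05623)/15 = 2.05486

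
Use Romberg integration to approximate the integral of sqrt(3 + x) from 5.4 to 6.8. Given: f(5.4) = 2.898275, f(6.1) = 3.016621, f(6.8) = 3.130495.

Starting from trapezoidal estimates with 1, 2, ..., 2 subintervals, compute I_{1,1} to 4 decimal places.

I_{0,0} (trapezoid, 1 panel, h=1.4000): 4.220139
I_{1,0} (trapezoid, 2 panels, h=0.7000): 4.221704
I_{1,1} = 4.221704 + (4.221704 − 4.220139)/3 = 4.222226

4.2222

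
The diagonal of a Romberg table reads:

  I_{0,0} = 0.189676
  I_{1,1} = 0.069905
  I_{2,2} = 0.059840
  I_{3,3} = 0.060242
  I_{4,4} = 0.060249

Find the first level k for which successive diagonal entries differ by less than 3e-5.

k = 4

|I_{1,1} − I_{0,0}| = 0.119771 ≥ 3e-5
|I_{2,2} − I_{1,1}| = 0.010065 ≥ 3e-5
|I_{3,3} − I_{2,2}| = 0.000402 ≥ 3e-5
|I_{4,4} − I_{3,3}| = 0.000007 < 3e-5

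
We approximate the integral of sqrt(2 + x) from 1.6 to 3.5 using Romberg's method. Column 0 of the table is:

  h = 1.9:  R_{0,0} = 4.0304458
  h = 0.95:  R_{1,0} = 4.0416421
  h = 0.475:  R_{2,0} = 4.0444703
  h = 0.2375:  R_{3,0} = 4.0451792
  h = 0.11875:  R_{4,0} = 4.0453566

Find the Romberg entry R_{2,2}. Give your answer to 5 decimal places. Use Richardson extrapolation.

Richardson extrapolation on the trapezoidal column (denominator 4−1=3):
R_{1,1} = 4.0416421 + (4.0416421 − 4.0304458)/3 = 4.0453742
R_{2,1} = (4·4.0444703 − 4.0416421) / 3 = 4.0454130
R_{2,2} = (16·4.0454130 − 4.0453742) / 15 = 4.0454156

4.04542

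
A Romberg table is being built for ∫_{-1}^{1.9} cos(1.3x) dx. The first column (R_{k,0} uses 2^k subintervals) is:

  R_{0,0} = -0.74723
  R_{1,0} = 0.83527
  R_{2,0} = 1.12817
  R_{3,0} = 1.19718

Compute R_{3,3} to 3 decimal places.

Richardson extrapolation on the trapezoidal column (denominator 4−1=3):
R_{1,1} = (4·0.83527 − (-0.74723)) / 3 = 1.36277
R_{2,1} = 1.12817 + (1.12817 − 0.83527)/3 = 1.22580
R_{3,1} = (4·1.19718 − 1.12817) / 3 = 1.22018
R_{2,2} = 1.22580 + (1.22580 − 1.36277)/15 = 1.21667
R_{3,2} = 1.22018 + (1.22018 − 1.22580)/15 = 1.21981
R_{3,3} = 1.21981 + (1.21981 − 1.21667)/63 = 1.21986
(Column j=1 coincides with Simpson's rule on the same nodes.)

1.220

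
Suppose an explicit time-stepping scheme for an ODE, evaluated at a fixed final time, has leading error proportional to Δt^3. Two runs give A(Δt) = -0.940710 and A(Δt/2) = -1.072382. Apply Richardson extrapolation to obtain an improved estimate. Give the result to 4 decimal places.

-1.0912

The leading error scales as Δt^3; refining by a factor of 2 reduces it by 2^3 = 8.
Extrapolated value = (8·A(Δt/2) − A(Δt)) / (8 − 1)
= (8·(-1.072382) − (-0.940710)) / 7
= -7.638346 / 7 = -1.091192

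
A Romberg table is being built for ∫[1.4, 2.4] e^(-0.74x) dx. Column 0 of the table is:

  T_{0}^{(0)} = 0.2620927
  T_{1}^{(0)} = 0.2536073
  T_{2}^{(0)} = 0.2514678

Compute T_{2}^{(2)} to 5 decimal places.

Richardson extrapolation on the trapezoidal column (denominator 4−1=3):
T_{1}^{(1)} = (4·0.2536073 − 0.2620927) / 3 = 0.2507788
T_{2}^{(1)} = (4·0.2514678 − 0.2536073) / 3 = 0.2507546
T_{2}^{(2)} = 0.2507546 + (0.2507546 − 0.2507788)/15 = 0.2507530
(Column j=1 coincides with Simpson's rule on the same nodes.)

0.25075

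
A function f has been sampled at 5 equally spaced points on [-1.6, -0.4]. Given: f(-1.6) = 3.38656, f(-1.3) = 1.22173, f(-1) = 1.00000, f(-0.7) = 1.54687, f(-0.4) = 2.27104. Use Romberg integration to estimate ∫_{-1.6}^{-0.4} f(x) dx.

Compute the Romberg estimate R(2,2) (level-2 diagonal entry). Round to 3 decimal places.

1.869

R(0,0) (trapezoid, 1 panel, h=1.2000): 3.39456
R(1,0) (trapezoid, 2 panels, h=0.6000): 2.29728
R(2,0) (trapezoid, 4 panels, h=0.3000): 1.97922
R(1,1) = 2.29728 + (2.29728 − 3.39456)/3 = 1.93152
R(2,1) = 1.97922 + (1.97922 − 2.29728)/3 = 1.87320
R(2,2) = 1.87320 + (1.87320 − 1.93152)/15 = 1.86931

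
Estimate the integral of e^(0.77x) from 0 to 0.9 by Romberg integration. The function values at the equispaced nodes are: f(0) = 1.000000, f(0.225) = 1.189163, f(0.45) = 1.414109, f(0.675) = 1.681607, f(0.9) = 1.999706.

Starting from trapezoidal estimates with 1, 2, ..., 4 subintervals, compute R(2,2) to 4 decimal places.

R(0,0) (trapezoid, 1 panel, h=0.9000): 1.349868
R(1,0) (trapezoid, 2 panels, h=0.4500): 1.311283
R(2,0) (trapezoid, 4 panels, h=0.2250): 1.301565
R(1,1) = 1.311283 + (1.311283 − 1.349868)/3 = 1.298421
R(2,1) = 1.301565 + (1.301565 − 1.311283)/3 = 1.298326
R(2,2) = 1.298326 + (1.298326 − 1.298421)/15 = 1.298320

1.2983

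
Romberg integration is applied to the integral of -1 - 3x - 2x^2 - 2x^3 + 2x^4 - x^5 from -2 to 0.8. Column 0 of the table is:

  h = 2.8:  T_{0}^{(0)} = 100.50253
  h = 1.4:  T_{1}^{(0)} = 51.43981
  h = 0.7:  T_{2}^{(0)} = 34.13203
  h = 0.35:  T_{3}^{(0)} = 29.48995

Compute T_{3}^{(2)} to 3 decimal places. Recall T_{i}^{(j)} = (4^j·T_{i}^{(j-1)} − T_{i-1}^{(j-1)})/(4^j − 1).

27.915

Richardson extrapolation on the trapezoidal column (denominator 4−1=3):
T_{2}^{(1)} = 34.13203 + (34.13203 − 51.43981)/3 = 28.36277
T_{3}^{(1)} = (4·29.48995 − 34.13203) / 3 = 27.94259
T_{3}^{(2)} = (16·27.94259 − 28.36277) / 15 = 27.91458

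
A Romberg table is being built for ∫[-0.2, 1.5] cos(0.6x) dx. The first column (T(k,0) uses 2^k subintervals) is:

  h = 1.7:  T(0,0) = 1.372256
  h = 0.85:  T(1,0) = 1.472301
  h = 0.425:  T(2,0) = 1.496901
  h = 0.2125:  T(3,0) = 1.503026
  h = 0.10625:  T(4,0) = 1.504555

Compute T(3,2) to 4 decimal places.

1.5051

T(2,1) = 1.496901 + (1.496901 − 1.472301)/3 = 1.505101
T(3,1) = (4·1.503026 − 1.496901) / 3 = 1.505068
T(3,2) = 1.505068 + (1.505068 − 1.505101)/15 = 1.505066
(Column j=1 coincides with Simpson's rule on the same nodes.)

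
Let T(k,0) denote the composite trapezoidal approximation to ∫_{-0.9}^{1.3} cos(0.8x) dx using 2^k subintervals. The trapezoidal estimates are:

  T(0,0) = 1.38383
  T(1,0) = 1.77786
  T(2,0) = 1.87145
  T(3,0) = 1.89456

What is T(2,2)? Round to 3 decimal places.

1.902

Richardson extrapolation on the trapezoidal column (denominator 4−1=3):
T(1,1) = (4·1.77786 − 1.38383) / 3 = 1.90920
T(2,1) = (4·1.87145 − 1.77786) / 3 = 1.90265
T(2,2) = (16·1.90265 − 1.90920) / 15 = 1.90221
(Column j=1 coincides with Simpson's rule on the same nodes.)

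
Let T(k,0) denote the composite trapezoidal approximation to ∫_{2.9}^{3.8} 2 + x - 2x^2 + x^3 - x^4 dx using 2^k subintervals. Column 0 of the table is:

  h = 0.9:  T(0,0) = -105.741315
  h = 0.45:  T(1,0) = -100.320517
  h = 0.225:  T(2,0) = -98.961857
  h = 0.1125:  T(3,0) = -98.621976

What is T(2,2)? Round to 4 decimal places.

T(1,1) = (4·(-100.320517) − (-105.741315)) / 3 = -98.513584
T(2,1) = (4·(-98.961857) − (-100.320517)) / 3 = -98.508970
T(2,2) = -98.508970 + (-98.508970 − (-98.513584))/15 = -98.508662

-98.5087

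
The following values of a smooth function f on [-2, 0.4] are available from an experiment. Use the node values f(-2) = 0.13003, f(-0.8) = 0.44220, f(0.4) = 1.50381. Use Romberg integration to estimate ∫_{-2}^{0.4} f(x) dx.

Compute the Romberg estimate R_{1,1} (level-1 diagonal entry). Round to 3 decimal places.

1.361

R_{0,0} (trapezoid, 1 panel, h=2.4000): 1.96061
R_{1,0} (trapezoid, 2 panels, h=1.2000): 1.51094
R_{1,1} = 1.51094 + (1.51094 − 1.96061)/3 = 1.36105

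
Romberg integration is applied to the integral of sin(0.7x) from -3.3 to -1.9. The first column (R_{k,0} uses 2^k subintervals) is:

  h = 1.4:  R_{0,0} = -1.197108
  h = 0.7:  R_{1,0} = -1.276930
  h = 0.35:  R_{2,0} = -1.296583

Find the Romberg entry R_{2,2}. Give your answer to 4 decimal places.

R_{1,1} = -1.276930 + (-1.276930 − (-1.197108))/3 = -1.303537
R_{2,1} = (4·(-1.296583) − (-1.276930)) / 3 = -1.303134
R_{2,2} = (16·(-1.303134) − (-1.303537)) / 15 = -1.303107
(Column j=1 coincides with Simpson's rule on the same nodes.)

-1.3031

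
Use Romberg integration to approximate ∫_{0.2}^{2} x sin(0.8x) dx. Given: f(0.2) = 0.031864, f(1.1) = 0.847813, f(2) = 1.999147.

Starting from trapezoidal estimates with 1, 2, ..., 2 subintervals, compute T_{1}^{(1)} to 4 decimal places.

1.6267

T_{0}^{(0)} (trapezoid, 1 panel, h=1.8000): 1.827910
T_{1}^{(0)} (trapezoid, 2 panels, h=0.9000): 1.676987
T_{1}^{(1)} = 1.676987 + (1.676987 − 1.827910)/3 = 1.626679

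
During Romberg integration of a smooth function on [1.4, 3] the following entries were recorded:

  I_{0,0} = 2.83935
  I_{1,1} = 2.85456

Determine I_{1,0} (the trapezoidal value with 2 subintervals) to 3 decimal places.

From I_{1,1} = (4·I_{1,0} − I_{0,0})/3, solve for I_{1,0}:
4·I_{1,0} = 3·2.85456 + 2.83935 = 11.40303
I_{1,0} = 2.85076

2.851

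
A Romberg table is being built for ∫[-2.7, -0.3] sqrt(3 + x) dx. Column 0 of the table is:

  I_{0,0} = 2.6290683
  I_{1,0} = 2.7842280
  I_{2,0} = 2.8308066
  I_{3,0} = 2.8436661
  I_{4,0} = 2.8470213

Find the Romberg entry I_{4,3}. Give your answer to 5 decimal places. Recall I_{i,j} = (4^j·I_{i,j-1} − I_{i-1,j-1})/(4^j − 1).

2.84815

Richardson extrapolation on the trapezoidal column (denominator 4−1=3):
I_{2,1} = 2.8308066 + (2.8308066 − 2.7842280)/3 = 2.8463328
I_{3,1} = (4·2.8436661 − 2.8308066) / 3 = 2.8479526
I_{4,1} = (4·2.8470213 − 2.8436661) / 3 = 2.8481397
I_{3,2} = 2.8479526 + (2.8479526 − 2.8463328)/15 = 2.8480606
I_{4,2} = (16·2.8481397 − 2.8479526) / 15 = 2.8481522
I_{4,3} = 2.8481522 + (2.8481522 − 2.8480606)/63 = 2.8481537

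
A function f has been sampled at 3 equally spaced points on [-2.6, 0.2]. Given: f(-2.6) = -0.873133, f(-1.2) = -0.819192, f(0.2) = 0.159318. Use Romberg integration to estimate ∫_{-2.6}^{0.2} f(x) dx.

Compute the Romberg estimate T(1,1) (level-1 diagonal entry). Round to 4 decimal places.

-1.8623

T(0,0) (trapezoid, 1 panel, h=2.8000): -0.999341
T(1,0) (trapezoid, 2 panels, h=1.4000): -1.646539
T(1,1) = -1.646539 + (-1.646539 − (-0.999341))/3 = -1.862272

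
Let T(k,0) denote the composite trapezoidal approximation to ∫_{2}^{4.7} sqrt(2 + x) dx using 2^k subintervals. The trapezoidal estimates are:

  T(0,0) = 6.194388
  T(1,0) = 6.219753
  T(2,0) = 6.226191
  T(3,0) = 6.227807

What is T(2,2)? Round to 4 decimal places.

6.2283

Richardson extrapolation on the trapezoidal column (denominator 4−1=3):
T(1,1) = (4·6.219753 − 6.194388) / 3 = 6.228208
T(2,1) = 6.226191 + (6.226191 − 6.219753)/3 = 6.228337
T(2,2) = 6.228337 + (6.228337 − 6.228208)/15 = 6.228346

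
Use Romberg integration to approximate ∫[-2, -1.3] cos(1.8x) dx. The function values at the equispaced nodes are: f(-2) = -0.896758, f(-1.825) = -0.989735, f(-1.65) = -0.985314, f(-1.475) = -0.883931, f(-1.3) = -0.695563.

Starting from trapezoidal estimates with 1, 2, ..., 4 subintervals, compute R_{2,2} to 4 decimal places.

-0.6450

R_{0,0} (trapezoid, 1 panel, h=0.7000): -0.557312
R_{1,0} (trapezoid, 2 panels, h=0.3500): -0.623516
R_{2,0} (trapezoid, 4 panels, h=0.1750): -0.639650
R_{1,1} = -0.623516 + (-0.623516 − (-0.557312))/3 = -0.645584
R_{2,1} = -0.639650 + (-0.639650 − (-0.623516))/3 = -0.645028
R_{2,2} = -0.645028 + (-0.645028 − (-0.645584))/15 = -0.644991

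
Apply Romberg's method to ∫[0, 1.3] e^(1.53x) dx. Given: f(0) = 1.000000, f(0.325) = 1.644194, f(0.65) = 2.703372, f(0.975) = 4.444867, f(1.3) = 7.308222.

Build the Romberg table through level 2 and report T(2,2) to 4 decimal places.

4.1231

T(0,0) (trapezoid, 1 panel, h=1.3000): 5.400344
T(1,0) (trapezoid, 2 panels, h=0.6500): 4.457364
T(2,0) (trapezoid, 4 panels, h=0.3250): 4.207627
T(1,1) = 4.457364 + (4.457364 − 5.400344)/3 = 4.143037
T(2,1) = 4.207627 + (4.207627 − 4.457364)/3 = 4.124381
T(2,2) = 4.124381 + (4.124381 − 4.143037)/15 = 4.123137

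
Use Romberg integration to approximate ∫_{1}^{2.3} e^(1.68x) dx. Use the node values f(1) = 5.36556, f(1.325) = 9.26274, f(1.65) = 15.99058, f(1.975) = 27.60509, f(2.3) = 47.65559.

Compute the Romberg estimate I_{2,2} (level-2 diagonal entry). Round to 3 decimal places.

I_{0,0} (trapezoid, 1 panel, h=1.3000): 34.46375
I_{1,0} (trapezoid, 2 panels, h=0.6500): 27.62575
I_{2,0} (trapezoid, 4 panels, h=0.3250): 25.79492
I_{1,1} = 27.62575 + (27.62575 − 34.46375)/3 = 25.34642
I_{2,1} = 25.79492 + (25.79492 − 27.62575)/3 = 25.18464
I_{2,2} = 25.18464 + (25.18464 − 25.34642)/15 = 25.17385

25.174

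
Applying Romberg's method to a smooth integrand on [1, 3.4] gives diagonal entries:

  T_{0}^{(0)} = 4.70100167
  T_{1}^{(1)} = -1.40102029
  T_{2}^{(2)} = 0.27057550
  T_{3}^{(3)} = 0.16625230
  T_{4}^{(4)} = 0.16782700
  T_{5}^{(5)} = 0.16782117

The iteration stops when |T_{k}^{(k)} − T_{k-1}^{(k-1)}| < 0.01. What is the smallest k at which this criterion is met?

|T_{1}^{(1)} − T_{0}^{(0)}| = 6.10202196 ≥ 0.01
|T_{2}^{(2)} − T_{1}^{(1)}| = 1.67159579 ≥ 0.01
|T_{3}^{(3)} − T_{2}^{(2)}| = 0.10432320 ≥ 0.01
|T_{4}^{(4)} − T_{3}^{(3)}| = 0.00157470 < 0.01

k = 4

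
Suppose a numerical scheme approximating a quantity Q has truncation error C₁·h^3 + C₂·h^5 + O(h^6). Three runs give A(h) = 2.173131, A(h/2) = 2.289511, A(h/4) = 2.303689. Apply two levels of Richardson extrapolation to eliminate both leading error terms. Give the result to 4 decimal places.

First eliminate the h^3 term (factor 2^3 = 8):
  B₁ = (8·2.289511 − 2.173131)/7 = 2.306137
  B₂ = (8·2.303689 − 2.289511)/7 = 2.305714
Then eliminate the h^5 term (factor 2^5 = 32):
  (32·2.305714 − 2.306137)/31 = 2.305700

2.3057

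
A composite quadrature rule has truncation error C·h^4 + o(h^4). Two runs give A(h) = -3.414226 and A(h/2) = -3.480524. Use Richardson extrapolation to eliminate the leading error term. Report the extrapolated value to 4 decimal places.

-3.4849

Extrapolated value = (16·A(h/2) − A(h)) / (16 − 1)
= (16·(-3.480524) − (-3.414226)) / 15
= -52.274158 / 15 = -3.484944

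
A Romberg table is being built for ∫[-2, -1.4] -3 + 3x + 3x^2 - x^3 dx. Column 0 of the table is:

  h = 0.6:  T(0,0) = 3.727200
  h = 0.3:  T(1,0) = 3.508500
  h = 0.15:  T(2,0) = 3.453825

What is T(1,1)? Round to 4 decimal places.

3.4356

T(1,1) = 3.508500 + (3.508500 − 3.727200)/3 = 3.435600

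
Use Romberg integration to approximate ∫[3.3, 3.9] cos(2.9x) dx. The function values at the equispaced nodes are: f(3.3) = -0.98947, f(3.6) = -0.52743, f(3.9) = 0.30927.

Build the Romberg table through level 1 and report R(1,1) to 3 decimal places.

-0.279

R(0,0) (trapezoid, 1 panel, h=0.6000): -0.20406
R(1,0) (trapezoid, 2 panels, h=0.3000): -0.26026
R(1,1) = -0.26026 + (-0.26026 − (-0.20406))/3 = -0.27899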